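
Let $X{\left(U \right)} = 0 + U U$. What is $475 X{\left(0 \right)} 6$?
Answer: $0$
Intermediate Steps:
$X{\left(U \right)} = U^{2}$ ($X{\left(U \right)} = 0 + U^{2} = U^{2}$)
$475 X{\left(0 \right)} 6 = 475 \cdot 0^{2} \cdot 6 = 475 \cdot 0 \cdot 6 = 475 \cdot 0 = 0$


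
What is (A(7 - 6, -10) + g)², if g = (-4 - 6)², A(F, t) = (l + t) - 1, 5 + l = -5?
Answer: 6241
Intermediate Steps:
l = -10 (l = -5 - 5 = -10)
A(F, t) = -11 + t (A(F, t) = (-10 + t) - 1 = -11 + t)
g = 100 (g = (-10)² = 100)
(A(7 - 6, -10) + g)² = ((-11 - 10) + 100)² = (-21 + 100)² = 79² = 6241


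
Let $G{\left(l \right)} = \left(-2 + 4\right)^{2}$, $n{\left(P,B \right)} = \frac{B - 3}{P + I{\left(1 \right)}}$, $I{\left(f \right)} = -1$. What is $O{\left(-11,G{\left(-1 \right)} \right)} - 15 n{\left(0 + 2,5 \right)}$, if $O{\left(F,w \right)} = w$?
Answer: $-26$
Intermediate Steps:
$n{\left(P,B \right)} = \frac{-3 + B}{-1 + P}$ ($n{\left(P,B \right)} = \frac{B - 3}{P - 1} = \frac{-3 + B}{-1 + P}$)
$G{\left(l \right)} = 4$ ($G{\left(l \right)} = 2^{2} = 4$)
$O{\left(-11,G{\left(-1 \right)} \right)} - 15 n{\left(0 + 2,5 \right)} = 4 - 15 \frac{-3 + 5}{-1 + \left(0 + 2\right)} = 4 - 15 \frac{1}{-1 + 2} \cdot 2 = 4 - 15 \cdot 1^{-1} \cdot 2 = 4 - 15 \cdot 1 \cdot 2 = 4 - 15 \cdot 2 = 4 - 30 = -26$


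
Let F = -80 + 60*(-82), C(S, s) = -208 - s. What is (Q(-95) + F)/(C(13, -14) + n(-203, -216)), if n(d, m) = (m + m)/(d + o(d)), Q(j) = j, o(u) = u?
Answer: 1034285/39166 ≈ 26.408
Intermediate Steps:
F = -5000 (F = -80 - 4920 = -5000)
n(d, m) = m/d (n(d, m) = (m + m)/(d + d) = (2*m)/((2*d)) = (2*m)*(1/(2*d)) = m/d)
(Q(-95) + F)/(C(13, -14) + n(-203, -216)) = (-95 - 5000)/((-208 - 1*(-14)) - 216/(-203)) = -5095/((-208 + 14) - 216*(-1/203)) = -5095/(-194 + 216/203) = -5095/(-39166/203) = -5095*(-203/39166) = 1034285/39166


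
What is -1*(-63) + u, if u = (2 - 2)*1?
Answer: 63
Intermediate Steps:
u = 0 (u = 0*1 = 0)
-1*(-63) + u = -1*(-63) + 0 = 63 + 0 = 63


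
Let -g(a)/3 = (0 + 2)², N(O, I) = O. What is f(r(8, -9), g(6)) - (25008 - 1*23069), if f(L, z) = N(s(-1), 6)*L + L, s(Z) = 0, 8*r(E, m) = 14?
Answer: -7749/4 ≈ -1937.3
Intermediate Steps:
r(E, m) = 7/4 (r(E, m) = (⅛)*14 = 7/4)
g(a) = -12 (g(a) = -3*(0 + 2)² = -3*2² = -3*4 = -12)
f(L, z) = L (f(L, z) = 0*L + L = 0 + L = L)
f(r(8, -9), g(6)) - (25008 - 1*23069) = 7/4 - (25008 - 1*23069) = 7/4 - (25008 - 23069) = 7/4 - 1*1939 = 7/4 - 1939 = -7749/4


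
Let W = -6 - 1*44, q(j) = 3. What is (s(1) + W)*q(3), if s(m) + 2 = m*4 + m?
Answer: -141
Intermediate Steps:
s(m) = -2 + 5*m (s(m) = -2 + (m*4 + m) = -2 + (4*m + m) = -2 + 5*m)
W = -50 (W = -6 - 44 = -50)
(s(1) + W)*q(3) = ((-2 + 5*1) - 50)*3 = ((-2 + 5) - 50)*3 = (3 - 50)*3 = -47*3 = -141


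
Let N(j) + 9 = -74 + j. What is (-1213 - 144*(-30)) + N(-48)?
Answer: 2976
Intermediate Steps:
N(j) = -83 + j (N(j) = -9 + (-74 + j) = -83 + j)
(-1213 - 144*(-30)) + N(-48) = (-1213 - 144*(-30)) + (-83 - 48) = (-1213 + 4320) - 131 = 3107 - 131 = 2976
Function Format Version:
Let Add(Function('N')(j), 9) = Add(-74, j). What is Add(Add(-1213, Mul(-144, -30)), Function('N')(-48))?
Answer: 2976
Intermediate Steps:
Function('N')(j) = Add(-83, j) (Function('N')(j) = Add(-9, Add(-74, j)) = Add(-83, j))
Add(Add(-1213, Mul(-144, -30)), Function('N')(-48)) = Add(Add(-1213, Mul(-144, -30)), Add(-83, -48)) = Add(Add(-1213, 4320), -131) = Add(3107, -131) = 2976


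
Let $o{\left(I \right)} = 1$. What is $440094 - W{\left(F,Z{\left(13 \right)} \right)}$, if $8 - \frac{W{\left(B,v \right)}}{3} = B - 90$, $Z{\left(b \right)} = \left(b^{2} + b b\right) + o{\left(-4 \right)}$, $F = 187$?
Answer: $440361$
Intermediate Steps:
$Z{\left(b \right)} = 1 + 2 b^{2}$ ($Z{\left(b \right)} = \left(b^{2} + b b\right) + 1 = \left(b^{2} + b^{2}\right) + 1 = 2 b^{2} + 1 = 1 + 2 b^{2}$)
$W{\left(B,v \right)} = 294 - 3 B$ ($W{\left(B,v \right)} = 24 - 3 \left(B - 90\right) = 24 - 3 \left(-90 + B\right) = 24 - \left(-270 + 3 B\right) = 294 - 3 B$)
$440094 - W{\left(F,Z{\left(13 \right)} \right)} = 440094 - \left(294 - 561\right) = 440094 - -267 = 440094 + 267 = 440361$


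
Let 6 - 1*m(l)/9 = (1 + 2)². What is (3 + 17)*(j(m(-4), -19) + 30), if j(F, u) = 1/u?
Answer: 11380/19 ≈ 598.95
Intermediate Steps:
m(l) = -27 (m(l) = 54 - 9*(1 + 2)² = 54 - 9*3² = 54 - 9*9 = 54 - 81 = -27)
(3 + 17)*(j(m(-4), -19) + 30) = (3 + 17)*(1/(-19) + 30) = 20*(-1/19 + 30) = 20*(569/19) = 11380/19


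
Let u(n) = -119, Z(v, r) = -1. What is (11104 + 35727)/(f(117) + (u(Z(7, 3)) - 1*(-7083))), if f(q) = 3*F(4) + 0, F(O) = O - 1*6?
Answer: 46831/6958 ≈ 6.7305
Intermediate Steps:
F(O) = -6 + O (F(O) = O - 6 = -6 + O)
f(q) = -6 (f(q) = 3*(-6 + 4) + 0 = 3*(-2) + 0 = -6 + 0 = -6)
(11104 + 35727)/(f(117) + (u(Z(7, 3)) - 1*(-7083))) = (11104 + 35727)/(-6 + (-119 - 1*(-7083))) = 46831/(-6 + (-119 + 7083)) = 46831/(-6 + 6964) = 46831/6958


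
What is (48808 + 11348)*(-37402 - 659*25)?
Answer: -3241024812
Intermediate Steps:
(48808 + 11348)*(-37402 - 659*25) = 60156*(-37402 - 16475) = 60156*(-53877) = -3241024812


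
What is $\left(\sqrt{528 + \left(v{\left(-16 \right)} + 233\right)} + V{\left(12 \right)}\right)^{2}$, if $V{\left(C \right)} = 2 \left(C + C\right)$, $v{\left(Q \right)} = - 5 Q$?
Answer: $5929$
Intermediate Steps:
$V{\left(C \right)} = 4 C$ ($V{\left(C \right)} = 2 \cdot 2 C = 4 C$)
$\left(\sqrt{528 + \left(v{\left(-16 \right)} + 233\right)} + V{\left(12 \right)}\right)^{2} = \left(\sqrt{528 + \left(\left(-5\right) \left(-16\right) + 233\right)} + 4 \cdot 12\right)^{2} = \left(\sqrt{528 + \left(80 + 233\right)} + 48\right)^{2} = \left(\sqrt{528 + 313} + 48\right)^{2} = \left(\sqrt{841} + 48\right)^{2} = \left(29 + 48\right)^{2} = 77^{2} = 5929$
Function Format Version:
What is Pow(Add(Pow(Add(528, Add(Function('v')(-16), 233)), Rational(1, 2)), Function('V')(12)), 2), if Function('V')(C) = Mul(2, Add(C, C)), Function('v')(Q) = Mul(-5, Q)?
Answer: 5929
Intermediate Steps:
Function('V')(C) = Mul(4, C) (Function('V')(C) = Mul(2, Mul(2, C)) = Mul(4, C))
Pow(Add(Pow(Add(528, Add(Function('v')(-16), 233)), Rational(1, 2)), Function('V')(12)), 2) = Pow(Add(Pow(Add(528, Add(Mul(-5, -16), 233)), Rational(1, 2)), Mul(4, 12)), 2) = Pow(Add(Pow(Add(528, Add(80, 233)), Rational(1, 2)), 48), 2) = Pow(Add(Pow(Add(528, 313), Rational(1, 2)), 48), 2) = Pow(Add(Pow(841, Rational(1, 2)), 48), 2) = Pow(Add(29, 48), 2) = Pow(77, 2) = 5929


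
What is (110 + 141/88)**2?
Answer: 96452041/7744 ≈ 12455.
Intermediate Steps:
(110 + 141/88)**2 = (9821/88)**2 = 96452041/7744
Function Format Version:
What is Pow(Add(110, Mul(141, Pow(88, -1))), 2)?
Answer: Rational(96452041, 7744) ≈ 12455.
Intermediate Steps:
Pow(Add(110, Mul(141, Pow(88, -1))), 2) = Pow(Add(110, Mul(141, Rational(1, 88))), 2) = Pow(Add(110, Rational(141, 88)), 2) = Pow(Rational(9821, 88), 2) = Rational(96452041, 7744)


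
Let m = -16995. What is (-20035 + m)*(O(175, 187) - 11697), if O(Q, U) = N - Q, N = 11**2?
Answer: 435139530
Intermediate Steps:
N = 121
O(Q, U) = 121 - Q
(-20035 + m)*(O(175, 187) - 11697) = (-20035 - 16995)*((121 - 1*175) - 11697) = -37030*((121 - 175) - 11697) = -37030*(-54 - 11697) = -37030*(-11751) = 435139530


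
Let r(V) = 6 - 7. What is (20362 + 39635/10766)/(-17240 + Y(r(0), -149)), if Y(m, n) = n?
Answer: -219256927/187209974 ≈ -1.1712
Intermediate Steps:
r(V) = -1
(20362 + 39635/10766)/(-17240 + Y(r(0), -149)) = (20362 + 39635/10766)/(-17240 - 149) = (20362 + 39635*(1/10766))/(-17389) = (20362 + 39635/10766)*(-1/17389) = (219256927/10766)*(-1/17389) = -219256927/187209974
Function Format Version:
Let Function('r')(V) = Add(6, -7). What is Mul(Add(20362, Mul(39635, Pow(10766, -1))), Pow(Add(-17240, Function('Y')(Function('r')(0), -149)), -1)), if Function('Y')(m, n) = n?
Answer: Rational(-219256927, 187209974) ≈ -1.1712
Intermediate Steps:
Function('r')(V) = -1
Mul(Add(20362, Mul(39635, Pow(10766, -1))), Pow(Add(-17240, Function('Y')(Function('r')(0), -149)), -1)) = Mul(Add(20362, Mul(39635, Pow(10766, -1))), Pow(Add(-17240, -149), -1)) = Mul(Add(20362, Mul(39635, Rational(1, 10766))), Pow(-17389, -1)) = Mul(Add(20362, Rational(39635, 10766)), Rational(-1, 17389)) = Mul(Rational(219256927, 10766), Rational(-1, 17389)) = Rational(-219256927, 187209974)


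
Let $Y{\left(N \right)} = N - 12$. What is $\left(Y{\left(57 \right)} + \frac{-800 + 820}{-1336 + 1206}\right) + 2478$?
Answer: $\frac{32797}{13} \approx 2522.8$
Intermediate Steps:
$Y{\left(N \right)} = -12 + N$
$\left(Y{\left(57 \right)} + \frac{-800 + 820}{-1336 + 1206}\right) + 2478 = \left(\left(-12 + 57\right) + \frac{-800 + 820}{-1336 + 1206}\right) + 2478 = \left(45 + \frac{20}{-130}\right) + 2478 = \left(45 + 20 \left(- \frac{1}{130}\right)\right) + 2478 = \left(45 - \frac{2}{13}\right) + 2478 = \frac{583}{13} + 2478 = \frac{32797}{13}$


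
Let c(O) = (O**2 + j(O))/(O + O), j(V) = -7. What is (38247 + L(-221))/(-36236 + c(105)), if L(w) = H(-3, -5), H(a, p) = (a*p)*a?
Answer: -573030/542753 ≈ -1.0558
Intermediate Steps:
H(a, p) = p*a**2
c(O) = (-7 + O**2)/(2*O) (c(O) = (O**2 - 7)/(O + O) = (-7 + O**2)/((2*O)) = (-7 + O**2)*(1/(2*O)) = (-7 + O**2)/(2*O))
L(w) = -45 (L(w) = -5*(-3)**2 = -5*9 = -45)
(38247 + L(-221))/(-36236 + c(105)) = (38247 - 45)/(-36236 + (1/2)*(-7 + 105**2)/105) = 38202/(-36236 + (1/2)*(1/105)*(-7 + 11025)) = 38202/(-36236 + (1/2)*(1/105)*11018) = 38202/(-36236 + 787/15) = 38202/(-542753/15) = 38202*(-15/542753) = -573030/542753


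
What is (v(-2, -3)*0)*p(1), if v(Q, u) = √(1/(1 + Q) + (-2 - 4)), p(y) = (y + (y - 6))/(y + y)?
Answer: 0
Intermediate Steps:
p(y) = (-6 + 2*y)/(2*y) (p(y) = (y + (-6 + y))/((2*y)) = (-6 + 2*y)*(1/(2*y)) = (-6 + 2*y)/(2*y))
v(Q, u) = √(-6 + 1/(1 + Q)) (v(Q, u) = √(1/(1 + Q) - 6) = √(-6 + 1/(1 + Q)))
(v(-2, -3)*0)*p(1) = (√((-5 - 6*(-2))/(1 - 2))*0)*((-3 + 1)/1) = (√((-5 + 12)/(-1))*0)*(1*(-2)) = (√(-1*7)*0)*(-2) = (√(-7)*0)*(-2) = ((I*√7)*0)*(-2) = 0*(-2) = 0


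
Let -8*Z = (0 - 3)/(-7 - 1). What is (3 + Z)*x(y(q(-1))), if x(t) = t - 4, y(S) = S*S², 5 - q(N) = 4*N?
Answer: 137025/64 ≈ 2141.0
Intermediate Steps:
q(N) = 5 - 4*N
y(S) = S³
x(t) = -4 + t
Z = -3/64 (Z = -(0 - 3)/(8*(-7 - 1)) = -(-3)/(8*(-8)) = -(-3)*(-1)/(8*8) = -⅛*3/8 = -3/64 ≈ -0.046875)
(3 + Z)*x(y(q(-1))) = (3 - 3/64)*(-4 + (5 - 4*(-1))³) = 189*(-4 + (5 + 4)³)/64 = 189*(-4 + 9³)/64 = 189*(-4 + 729)/64 = (189/64)*725 = 137025/64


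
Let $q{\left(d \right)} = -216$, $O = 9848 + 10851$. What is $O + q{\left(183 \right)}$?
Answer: $20483$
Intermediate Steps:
$O = 20699$
$O + q{\left(183 \right)} = 20699 - 216 = 20483$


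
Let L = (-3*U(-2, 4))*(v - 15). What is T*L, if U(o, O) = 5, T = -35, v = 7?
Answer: -4200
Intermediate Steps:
L = 120 (L = (-3*5)*(7 - 15) = -15*(-8) = 120)
T*L = -35*120 = -4200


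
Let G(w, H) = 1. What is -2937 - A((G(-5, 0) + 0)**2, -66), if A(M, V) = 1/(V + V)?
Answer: -387683/132 ≈ -2937.0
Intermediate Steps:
A(M, V) = 1/(2*V)
-2937 - A((G(-5, 0) + 0)**2, -66) = -2937 - 1/(2*(-66)) = -2937 - (-1)/(2*66) = -2937 - 1*(-1/132) = -2937 + 1/132 = -387683/132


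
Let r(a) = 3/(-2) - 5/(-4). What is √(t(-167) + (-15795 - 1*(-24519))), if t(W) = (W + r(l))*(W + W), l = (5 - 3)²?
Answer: √258342/2 ≈ 254.14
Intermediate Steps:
l = 4 (l = 2² = 4)
r(a) = -¼ (r(a) = 3*(-½) - 5*(-¼) = -3/2 + 5/4 = -¼)
t(W) = 2*W*(-¼ + W) (t(W) = (W - ¼)*(W + W) = (-¼ + W)*(2*W) = 2*W*(-¼ + W))
√(t(-167) + (-15795 - 1*(-24519))) = √((½)*(-167)*(-1 + 4*(-167)) + (-15795 - 1*(-24519))) = √((½)*(-167)*(-1 - 668) + (-15795 + 24519)) = √((½)*(-167)*(-669) + 8724) = √(111723/2 + 8724) = √(129171/2) = √258342/2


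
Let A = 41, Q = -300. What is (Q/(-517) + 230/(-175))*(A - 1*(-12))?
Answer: -703946/18095 ≈ -38.903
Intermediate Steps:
(Q/(-517) + 230/(-175))*(A - 1*(-12)) = (-300/(-517) + 230/(-175))*(41 - 1*(-12)) = (-300*(-1/517) + 230*(-1/175))*(41 + 12) = (300/517 - 46/35)*53 = -13282/18095*53 = -703946/18095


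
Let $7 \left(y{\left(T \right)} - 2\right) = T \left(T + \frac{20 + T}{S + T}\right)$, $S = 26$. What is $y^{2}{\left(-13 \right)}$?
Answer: $\frac{30976}{49} \approx 632.16$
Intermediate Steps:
$y{\left(T \right)} = 2 + \frac{T \left(T + \frac{20 + T}{26 + T}\right)}{7}$
$y^{2}{\left(-13 \right)} = \left(\frac{364 + \left(-13\right)^{3} + 27 \left(-13\right)^{2} + 34 \left(-13\right)}{7 \left(26 - 13\right)}\right)^{2} = \left(\frac{364 - 2197 + 27 \cdot 169 - 442}{7 \cdot 13}\right)^{2} = \left(\frac{1}{7} \cdot \frac{1}{13} \left(364 - 2197 + 4563 - 442\right)\right)^{2} = \left(\frac{1}{7} \cdot \frac{1}{13} \cdot 2288\right)^{2} = \left(\frac{176}{7}\right)^{2} = \frac{30976}{49}$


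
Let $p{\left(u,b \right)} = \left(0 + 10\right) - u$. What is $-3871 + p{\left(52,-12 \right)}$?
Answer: $-3913$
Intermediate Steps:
$p{\left(u,b \right)} = 10 - u$
$-3871 + p{\left(52,-12 \right)} = -3871 + \left(10 - 52\right) = -3871 - 42 = -3913$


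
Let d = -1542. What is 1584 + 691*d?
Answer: -1063938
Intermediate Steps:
1584 + 691*d = 1584 + 691*(-1542) = 1584 - 1065522 = -1063938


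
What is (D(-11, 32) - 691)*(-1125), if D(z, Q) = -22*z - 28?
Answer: 536625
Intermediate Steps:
D(z, Q) = -28 - 22*z
(D(-11, 32) - 691)*(-1125) = ((-28 - 22*(-11)) - 691)*(-1125) = ((-28 + 242) - 691)*(-1125) = (214 - 691)*(-1125) = -477*(-1125) = 536625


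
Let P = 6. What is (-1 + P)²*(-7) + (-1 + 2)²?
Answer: -174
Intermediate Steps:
(-1 + P)²*(-7) + (-1 + 2)² = (-1 + 6)²*(-7) + (-1 + 2)² = 5²*(-7) + 1² = 25*(-7) + 1 = -175 + 1 = -174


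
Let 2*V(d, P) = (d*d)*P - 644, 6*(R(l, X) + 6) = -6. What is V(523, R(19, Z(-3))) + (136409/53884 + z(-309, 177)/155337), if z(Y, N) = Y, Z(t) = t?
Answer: -2671959119245287/2790059636 ≈ -9.5767e+5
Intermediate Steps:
R(l, X) = -7 (R(l, X) = -6 + (⅙)*(-6) = -6 - 1 = -7)
V(d, P) = -322 + P*d²/2 (V(d, P) = ((d*d)*P - 644)/2 = (d²*P - 644)/2 = (P*d² - 644)/2 = (-644 + P*d²)/2 = -322 + P*d²/2)
V(523, R(19, Z(-3))) + (136409/53884 + z(-309, 177)/155337) = (-322 + (½)*(-7)*523²) + (136409/53884 - 309/155337) = (-322 + (½)*(-7)*273529) + (136409*(1/53884) - 309*1/155337) = (-322 - 1914703/2) + (136409/53884 - 103/51779) = -1915347/2 + 7057571559/2790059636 = -2671959119245287/2790059636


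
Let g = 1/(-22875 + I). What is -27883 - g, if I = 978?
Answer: -610554050/21897 ≈ -27883.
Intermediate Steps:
g = -1/21897 (g = 1/(-22875 + 978) = 1/(-21897) = -1/21897 ≈ -4.5668e-5)
-27883 - g = -27883 - 1*(-1/21897) = -27883 + 1/21897 = -610554050/21897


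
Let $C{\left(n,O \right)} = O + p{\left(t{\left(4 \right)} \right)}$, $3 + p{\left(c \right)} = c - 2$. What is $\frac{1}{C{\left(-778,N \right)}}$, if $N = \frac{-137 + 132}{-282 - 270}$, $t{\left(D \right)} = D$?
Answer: $- \frac{552}{547} \approx -1.0091$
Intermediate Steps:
$p{\left(c \right)} = -5 + c$ ($p{\left(c \right)} = -3 + \left(c - 2\right) = -3 + \left(-2 + c\right) = -5 + c$)
$N = \frac{5}{552}$ ($N = - \frac{5}{-552} = \left(-5\right) \left(- \frac{1}{552}\right) = \frac{5}{552} \approx 0.009058$)
$C{\left(n,O \right)} = -1 + O$ ($C{\left(n,O \right)} = O + \left(-5 + 4\right) = O - 1 = -1 + O$)
$\frac{1}{C{\left(-778,N \right)}} = \frac{1}{-1 + \frac{5}{552}} = \frac{1}{- \frac{547}{552}} = - \frac{552}{547}$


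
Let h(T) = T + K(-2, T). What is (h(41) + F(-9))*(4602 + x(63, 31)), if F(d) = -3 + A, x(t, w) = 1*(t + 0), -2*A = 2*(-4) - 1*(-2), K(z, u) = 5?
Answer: 214590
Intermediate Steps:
A = 3 (A = -(2*(-4) - 1*(-2))/2 = -(-8 + 2)/2 = -1/2*(-6) = 3)
x(t, w) = t (x(t, w) = 1*t = t)
h(T) = 5 + T (h(T) = T + 5 = 5 + T)
F(d) = 0 (F(d) = -3 + 3 = 0)
(h(41) + F(-9))*(4602 + x(63, 31)) = ((5 + 41) + 0)*(4602 + 63) = (46 + 0)*4665 = 46*4665 = 214590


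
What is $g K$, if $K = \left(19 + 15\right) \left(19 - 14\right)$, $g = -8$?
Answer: $-1360$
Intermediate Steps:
$K = 170$ ($K = 34 \cdot 5 = 170$)
$g K = \left(-8\right) 170 = -1360$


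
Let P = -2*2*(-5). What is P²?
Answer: 400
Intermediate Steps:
P = 20 (P = -4*(-5) = 20)
P² = 20² = 400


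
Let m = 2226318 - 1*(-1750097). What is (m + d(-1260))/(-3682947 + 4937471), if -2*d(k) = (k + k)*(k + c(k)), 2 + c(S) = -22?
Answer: 2358575/1254524 ≈ 1.8801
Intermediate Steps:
c(S) = -24 (c(S) = -2 - 22 = -24)
m = 3976415 (m = 2226318 + 1750097 = 3976415)
d(k) = -k*(-24 + k) (d(k) = -(k + k)*(k - 24)/2 = -2*k*(-24 + k)/2 = -k*(-24 + k))
(m + d(-1260))/(-3682947 + 4937471) = (3976415 - 1260*(24 - 1*(-1260)))/(-3682947 + 4937471) = (3976415 - 1260*(24 + 1260))/1254524 = (3976415 - 1260*1284)*(1/1254524) = (3976415 - 1617840)*(1/1254524) = 2358575*(1/1254524) = 2358575/1254524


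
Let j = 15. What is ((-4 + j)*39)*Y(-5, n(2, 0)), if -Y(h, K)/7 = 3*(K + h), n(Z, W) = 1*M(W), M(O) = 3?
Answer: 18018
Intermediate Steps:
n(Z, W) = 3 (n(Z, W) = 1*3 = 3)
Y(h, K) = -21*K - 21*h (Y(h, K) = -21*(K + h) = -7*(3*K + 3*h) = -21*K - 21*h)
((-4 + j)*39)*Y(-5, n(2, 0)) = ((-4 + 15)*39)*(-21*3 - 21*(-5)) = (11*39)*(-63 + 105) = 429*42 = 18018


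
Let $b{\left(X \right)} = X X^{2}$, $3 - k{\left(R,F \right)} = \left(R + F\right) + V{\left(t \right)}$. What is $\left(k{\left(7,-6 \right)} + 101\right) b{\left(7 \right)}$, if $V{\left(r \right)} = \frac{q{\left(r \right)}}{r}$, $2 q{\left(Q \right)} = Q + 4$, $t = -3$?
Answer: $\frac{212317}{6} \approx 35386.0$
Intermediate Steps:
$q{\left(Q \right)} = 2 + \frac{Q}{2}$ ($q{\left(Q \right)} = \frac{Q + 4}{2} = \frac{4 + Q}{2} = 2 + \frac{Q}{2}$)
$V{\left(r \right)} = \frac{2 + \frac{r}{2}}{r}$
$k{\left(R,F \right)} = \frac{19}{6} - F - R$ ($k{\left(R,F \right)} = 3 - \left(\left(R + F\right) + \frac{4 - 3}{2 \left(-3\right)}\right) = 3 - \left(\left(F + R\right) + \frac{1}{2} \left(- \frac{1}{3}\right) 1\right) = 3 - \left(\left(F + R\right) - \frac{1}{6}\right) = 3 - \left(- \frac{1}{6} + F + R\right) = \frac{19}{6} - F - R$)
$b{\left(X \right)} = X^{3}$
$\left(k{\left(7,-6 \right)} + 101\right) b{\left(7 \right)} = \left(\left(\frac{19}{6} - -6 - 7\right) + 101\right) 7^{3} = \left(\left(\frac{19}{6} + 6 - 7\right) + 101\right) 343 = \left(\frac{13}{6} + 101\right) 343 = \frac{619}{6} \cdot 343 = \frac{212317}{6}$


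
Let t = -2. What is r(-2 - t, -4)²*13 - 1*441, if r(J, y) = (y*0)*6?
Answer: -441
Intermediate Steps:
r(J, y) = 0 (r(J, y) = 0*6 = 0)
r(-2 - t, -4)²*13 - 1*441 = 0²*13 - 1*441 = 0*13 - 441 = 0 - 441 = -441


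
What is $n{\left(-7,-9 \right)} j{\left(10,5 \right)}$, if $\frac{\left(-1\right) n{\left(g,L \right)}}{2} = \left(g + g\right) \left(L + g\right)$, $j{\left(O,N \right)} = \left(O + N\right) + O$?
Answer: $-11200$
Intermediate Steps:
$j{\left(O,N \right)} = N + 2 O$ ($j{\left(O,N \right)} = \left(N + O\right) + O = N + 2 O$)
$n{\left(g,L \right)} = - 4 g \left(L + g\right)$ ($n{\left(g,L \right)} = - 2 \left(g + g\right) \left(L + g\right) = - 2 \cdot 2 g \left(L + g\right) = - 4 g \left(L + g\right)$)
$n{\left(-7,-9 \right)} j{\left(10,5 \right)} = \left(-4\right) \left(-7\right) \left(-9 - 7\right) \left(5 + 2 \cdot 10\right) = \left(-4\right) \left(-7\right) \left(-16\right) \left(5 + 20\right) = \left(-448\right) 25 = -11200$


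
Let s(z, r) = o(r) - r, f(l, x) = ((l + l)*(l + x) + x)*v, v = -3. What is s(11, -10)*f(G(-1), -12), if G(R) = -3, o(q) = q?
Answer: 0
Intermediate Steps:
f(l, x) = -3*x - 6*l*(l + x) (f(l, x) = ((l + l)*(l + x) + x)*(-3) = ((2*l)*(l + x) + x)*(-3) = (2*l*(l + x) + x)*(-3) = (x + 2*l*(l + x))*(-3) = -3*x - 6*l*(l + x))
s(z, r) = 0 (s(z, r) = r - r = 0)
s(11, -10)*f(G(-1), -12) = 0*(-6*(-3)² - 3*(-12) - 6*(-3)*(-12)) = 0*(-6*9 + 36 - 216) = 0*(-54 + 36 - 216) = 0*(-234) = 0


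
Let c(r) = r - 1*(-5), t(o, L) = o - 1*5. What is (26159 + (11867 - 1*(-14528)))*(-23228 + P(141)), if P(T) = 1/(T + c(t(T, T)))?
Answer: -57374033905/47 ≈ -1.2207e+9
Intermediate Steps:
t(o, L) = -5 + o (t(o, L) = o - 5 = -5 + o)
c(r) = 5 + r (c(r) = r + 5 = 5 + r)
P(T) = 1/(2*T) (P(T) = 1/(T + (5 + (-5 + T))) = 1/(T + T) = 1/(2*T))
(26159 + (11867 - 1*(-14528)))*(-23228 + P(141)) = (26159 + (11867 - 1*(-14528)))*(-23228 + (½)/141) = (26159 + (11867 + 14528))*(-23228 + (½)*(1/141)) = (26159 + 26395)*(-23228 + 1/282) = 52554*(-6550295/282) = -57374033905/47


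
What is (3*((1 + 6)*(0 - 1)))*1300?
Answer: -27300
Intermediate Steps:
(3*((1 + 6)*(0 - 1)))*1300 = (3*(7*(-1)))*1300 = (3*(-7))*1300 = -21*1300 = -27300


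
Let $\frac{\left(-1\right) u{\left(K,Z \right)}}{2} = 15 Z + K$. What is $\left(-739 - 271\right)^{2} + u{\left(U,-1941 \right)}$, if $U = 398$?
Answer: $1077534$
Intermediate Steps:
$u{\left(K,Z \right)} = - 30 Z - 2 K$ ($u{\left(K,Z \right)} = - 2 \left(15 Z + K\right) = - 2 \left(K + 15 Z\right) = - 30 Z - 2 K$)
$\left(-739 - 271\right)^{2} + u{\left(U,-1941 \right)} = \left(-739 - 271\right)^{2} - -57434 = \left(-1010\right)^{2} + \left(58230 - 796\right) = 1020100 + 57434 = 1077534$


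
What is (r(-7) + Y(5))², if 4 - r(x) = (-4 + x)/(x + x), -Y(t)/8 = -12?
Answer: 1929321/196 ≈ 9843.5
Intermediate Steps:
Y(t) = 96 (Y(t) = -8*(-12) = 96)
r(x) = 4 - (-4 + x)/(2*x) (r(x) = 4 - (-4 + x)/(x + x) = 4 - (-4 + x)/(2*x))
(r(-7) + Y(5))² = ((7/2 + 2/(-7)) + 96)² = ((7/2 + 2*(-⅐)) + 96)² = ((7/2 - 2/7) + 96)² = (45/14 + 96)² = (1389/14)² = 1929321/196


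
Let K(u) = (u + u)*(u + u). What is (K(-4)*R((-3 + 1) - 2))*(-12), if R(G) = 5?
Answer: -3840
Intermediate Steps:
K(u) = 4*u**2 (K(u) = (2*u)*(2*u) = 4*u**2)
(K(-4)*R((-3 + 1) - 2))*(-12) = ((4*(-4)**2)*5)*(-12) = ((4*16)*5)*(-12) = (64*5)*(-12) = 320*(-12) = -3840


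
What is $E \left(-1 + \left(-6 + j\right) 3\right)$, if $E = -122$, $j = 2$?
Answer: $1586$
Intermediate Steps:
$E \left(-1 + \left(-6 + j\right) 3\right) = - 122 \left(-1 + \left(-6 + 2\right) 3\right) = - 122 \left(-1 - 12\right) = \left(-122\right) \left(-13\right) = 1586$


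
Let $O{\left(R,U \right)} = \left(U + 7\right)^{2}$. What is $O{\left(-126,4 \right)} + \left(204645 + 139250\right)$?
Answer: $344016$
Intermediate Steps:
$O{\left(R,U \right)} = \left(7 + U\right)^{2}$
$O{\left(-126,4 \right)} + \left(204645 + 139250\right) = \left(7 + 4\right)^{2} + \left(204645 + 139250\right) = 11^{2} + 343895 = 121 + 343895 = 344016$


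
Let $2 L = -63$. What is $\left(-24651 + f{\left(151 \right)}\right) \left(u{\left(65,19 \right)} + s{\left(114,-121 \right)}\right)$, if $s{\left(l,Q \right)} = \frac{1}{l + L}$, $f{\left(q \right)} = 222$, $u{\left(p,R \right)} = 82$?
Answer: $- \frac{110191076}{55} \approx -2.0035 \cdot 10^{6}$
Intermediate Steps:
$L = - \frac{63}{2}$ ($L = \frac{1}{2} \left(-63\right) = - \frac{63}{2} \approx -31.5$)
$s{\left(l,Q \right)} = \frac{1}{- \frac{63}{2} + l}$ ($s{\left(l,Q \right)} = \frac{1}{l - \frac{63}{2}} = \frac{1}{- \frac{63}{2} + l}$)
$\left(-24651 + f{\left(151 \right)}\right) \left(u{\left(65,19 \right)} + s{\left(114,-121 \right)}\right) = \left(-24651 + 222\right) \left(82 + \frac{2}{-63 + 2 \cdot 114}\right) = - 24429 \left(82 + \frac{2}{-63 + 228}\right) = - 24429 \left(82 + \frac{2}{165}\right) = \left(-24429\right) \frac{13532}{165} = - \frac{110191076}{55}$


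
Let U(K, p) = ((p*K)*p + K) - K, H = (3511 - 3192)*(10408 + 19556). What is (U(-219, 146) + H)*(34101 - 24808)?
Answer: 45445669416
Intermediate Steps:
H = 9558516 (H = 319*29964 = 9558516)
U(K, p) = K*p² (U(K, p) = ((K*p)*p + K) - K = (K*p² + K) - K = (K + K*p²) - K = K*p²)
(U(-219, 146) + H)*(34101 - 24808) = (-219*146² + 9558516)*(34101 - 24808) = (-219*21316 + 9558516)*9293 = (-4668204 + 9558516)*9293 = 4890312*9293 = 45445669416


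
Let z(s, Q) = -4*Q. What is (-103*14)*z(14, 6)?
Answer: 34608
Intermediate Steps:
(-103*14)*z(14, 6) = (-103*14)*(-4*6) = -1442*(-24) = 34608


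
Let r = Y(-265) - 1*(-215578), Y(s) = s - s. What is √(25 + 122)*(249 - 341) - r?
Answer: -215578 - 644*√3 ≈ -2.1669e+5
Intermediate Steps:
Y(s) = 0
r = 215578 (r = 0 - 1*(-215578) = 0 + 215578 = 215578)
√(25 + 122)*(249 - 341) - r = √(25 + 122)*(249 - 341) - 1*215578 = √147*(-92) - 215578 = (7*√3)*(-92) - 215578 = -644*√3 - 215578 = -215578 - 644*√3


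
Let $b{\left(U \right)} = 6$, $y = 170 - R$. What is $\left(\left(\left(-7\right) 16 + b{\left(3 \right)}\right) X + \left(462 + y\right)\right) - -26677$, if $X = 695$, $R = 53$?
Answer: $-46414$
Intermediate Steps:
$y = 117$ ($y = 170 - 53 = 117$)
$\left(\left(\left(-7\right) 16 + b{\left(3 \right)}\right) X + \left(462 + y\right)\right) - -26677 = \left(\left(\left(-7\right) 16 + 6\right) 695 + \left(462 + 117\right)\right) - -26677 = \left(\left(-112 + 6\right) 695 + 579\right) + \left(-2391924 + 2418601\right) = \left(\left(-106\right) 695 + 579\right) + 26677 = \left(-73670 + 579\right) + 26677 = -73091 + 26677 = -46414$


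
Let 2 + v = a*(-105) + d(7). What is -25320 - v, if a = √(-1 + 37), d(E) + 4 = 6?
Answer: -24690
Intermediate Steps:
d(E) = 2 (d(E) = -4 + 6 = 2)
a = 6 (a = √36 = 6)
v = -630 (v = -2 + (6*(-105) + 2) = -2 + (-630 + 2) = -2 - 628 = -630)
-25320 - v = -25320 - 1*(-630) = -25320 + 630 = -24690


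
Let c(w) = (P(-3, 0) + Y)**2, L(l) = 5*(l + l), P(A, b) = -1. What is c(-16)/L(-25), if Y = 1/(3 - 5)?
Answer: -9/1000 ≈ -0.0090000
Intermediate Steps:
L(l) = 10*l (L(l) = 5*(2*l) = 10*l)
Y = -1/2 (Y = 1/(-2) = -1/2 ≈ -0.50000)
c(w) = 9/4 (c(w) = (-1 - 1/2)**2 = (-3/2)**2 = 9/4)
c(-16)/L(-25) = 9/(4*((10*(-25)))) = (9/4)/(-250) = (9/4)*(-1/250) = -9/1000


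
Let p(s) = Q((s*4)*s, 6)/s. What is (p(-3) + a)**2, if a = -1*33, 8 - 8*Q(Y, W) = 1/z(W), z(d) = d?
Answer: 23030401/20736 ≈ 1110.6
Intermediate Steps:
Q(Y, W) = 1 - 1/(8*W)
p(s) = 47/(48*s) (p(s) = ((-1/8 + 6)/6)/s = ((1/6)*(47/8))/s = 47/(48*s))
a = -33
(p(-3) + a)**2 = ((47/48)/(-3) - 33)**2 = ((47/48)*(-1/3) - 33)**2 = (-47/144 - 33)**2 = (-4799/144)**2 = 23030401/20736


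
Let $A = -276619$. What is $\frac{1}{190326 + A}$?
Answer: $- \frac{1}{86293} \approx -1.1588 \cdot 10^{-5}$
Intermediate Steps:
$\frac{1}{190326 + A} = \frac{1}{190326 - 276619} = \frac{1}{-86293} = - \frac{1}{86293}$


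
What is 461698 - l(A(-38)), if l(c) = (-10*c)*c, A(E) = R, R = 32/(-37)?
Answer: 632074802/1369 ≈ 4.6171e+5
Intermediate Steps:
R = -32/37 (R = 32*(-1/37) = -32/37 ≈ -0.86486)
A(E) = -32/37
l(c) = -10*c²
461698 - l(A(-38)) = 461698 - (-10)*(-32/37)² = 461698 - (-10)*1024/1369 = 461698 - 1*(-10240/1369) = 461698 + 10240/1369 = 632074802/1369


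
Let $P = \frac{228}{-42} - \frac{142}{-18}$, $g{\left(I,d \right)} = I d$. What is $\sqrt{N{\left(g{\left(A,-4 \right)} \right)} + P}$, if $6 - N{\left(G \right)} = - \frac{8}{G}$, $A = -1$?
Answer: $\frac{\sqrt{4613}}{21} \approx 3.2342$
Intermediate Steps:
$N{\left(G \right)} = 6 + \frac{8}{G}$ ($N{\left(G \right)} = 6 - - \frac{8}{G} = 6 + \frac{8}{G}$)
$P = \frac{155}{63}$ ($P = 228 \left(- \frac{1}{42}\right) - - \frac{71}{9} = - \frac{38}{7} + \frac{71}{9} = \frac{155}{63} \approx 2.4603$)
$\sqrt{N{\left(g{\left(A,-4 \right)} \right)} + P} = \sqrt{\left(6 + \frac{8}{\left(-1\right) \left(-4\right)}\right) + \frac{155}{63}} = \sqrt{\left(6 + \frac{8}{4}\right) + \frac{155}{63}} = \sqrt{\left(6 + 8 \cdot \frac{1}{4}\right) + \frac{155}{63}} = \sqrt{\left(6 + 2\right) + \frac{155}{63}} = \sqrt{8 + \frac{155}{63}} = \sqrt{\frac{659}{63}} = \frac{\sqrt{4613}}{21}$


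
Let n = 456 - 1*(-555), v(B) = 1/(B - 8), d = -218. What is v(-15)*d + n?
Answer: 23471/23 ≈ 1020.5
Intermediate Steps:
v(B) = 1/(-8 + B)
n = 1011 (n = 456 + 555 = 1011)
v(-15)*d + n = -218/(-8 - 15) + 1011 = -218/(-23) + 1011 = -1/23*(-218) + 1011 = 218/23 + 1011 = 23471/23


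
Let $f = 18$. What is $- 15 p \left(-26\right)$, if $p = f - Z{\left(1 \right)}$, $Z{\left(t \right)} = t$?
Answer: $6630$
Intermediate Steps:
$p = 17$ ($p = 18 - 1 = 17$)
$- 15 p \left(-26\right) = \left(-15\right) 17 \left(-26\right) = \left(-255\right) \left(-26\right) = 6630$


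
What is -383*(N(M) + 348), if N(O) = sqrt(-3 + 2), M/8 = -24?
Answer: -133284 - 383*I ≈ -1.3328e+5 - 383.0*I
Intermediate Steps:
M = -192 (M = 8*(-24) = -192)
N(O) = I (N(O) = sqrt(-1) = I)
-383*(N(M) + 348) = -383*(I + 348) = -383*(348 + I) = -133284 - 383*I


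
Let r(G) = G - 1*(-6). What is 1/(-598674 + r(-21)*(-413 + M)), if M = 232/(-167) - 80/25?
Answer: -167/98932497 ≈ -1.6880e-6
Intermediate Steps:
M = -3832/835 (M = 232*(-1/167) - 80*1/25 = -232/167 - 16/5 = -3832/835 ≈ -4.5892)
r(G) = 6 + G (r(G) = G + 6 = 6 + G)
1/(-598674 + r(-21)*(-413 + M)) = 1/(-598674 + (6 - 21)*(-413 - 3832/835)) = 1/(-598674 - 15*(-348687/835)) = 1/(-598674 + 1046061/167) = 1/(-98932497/167) = -167/98932497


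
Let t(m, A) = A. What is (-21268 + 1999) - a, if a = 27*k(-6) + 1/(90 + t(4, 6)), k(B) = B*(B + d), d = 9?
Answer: -1803169/96 ≈ -18783.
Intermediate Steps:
k(B) = B*(9 + B) (k(B) = B*(B + 9) = B*(9 + B))
a = -46655/96 (a = 27*(-6*(9 - 6)) + 1/(90 + 6) = 27*(-6*3) + 1/96 = 27*(-18) + 1/96 = -486 + 1/96 = -46655/96 ≈ -485.99)
(-21268 + 1999) - a = (-21268 + 1999) - 1*(-46655/96) = -19269 + 46655/96 = -1803169/96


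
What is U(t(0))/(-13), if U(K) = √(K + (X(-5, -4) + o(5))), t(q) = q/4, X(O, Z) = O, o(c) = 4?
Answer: -I/13 ≈ -0.076923*I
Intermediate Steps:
t(q) = q/4 (t(q) = q*(¼) = q/4)
U(K) = √(-1 + K) (U(K) = √(K + (-5 + 4)) = √(K - 1) = √(-1 + K))
U(t(0))/(-13) = √(-1 + (¼)*0)/(-13) = √(-1 + 0)*(-1/13) = √(-1)*(-1/13) = I*(-1/13) = -I/13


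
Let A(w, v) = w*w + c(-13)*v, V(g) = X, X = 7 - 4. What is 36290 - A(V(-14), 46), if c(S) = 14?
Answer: 35637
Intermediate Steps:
X = 3
V(g) = 3
A(w, v) = w**2 + 14*v (A(w, v) = w*w + 14*v = w**2 + 14*v)
36290 - A(V(-14), 46) = 36290 - (3**2 + 14*46) = 36290 - (9 + 644) = 36290 - 1*653 = 36290 - 653 = 35637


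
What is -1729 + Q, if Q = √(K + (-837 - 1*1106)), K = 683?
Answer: -1729 + 6*I*√35 ≈ -1729.0 + 35.496*I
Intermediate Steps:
Q = 6*I*√35 (Q = √(683 + (-837 - 1*1106)) = √(683 + (-837 - 1106)) = √(683 - 1943) = √(-1260) = 6*I*√35 ≈ 35.496*I)
-1729 + Q = -1729 + 6*I*√35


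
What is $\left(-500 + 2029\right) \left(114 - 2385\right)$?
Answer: $-3472359$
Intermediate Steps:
$\left(-500 + 2029\right) \left(114 - 2385\right) = 1529 \left(-2271\right) = -3472359$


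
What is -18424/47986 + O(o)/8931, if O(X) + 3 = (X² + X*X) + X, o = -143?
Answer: 298496788/71427161 ≈ 4.1790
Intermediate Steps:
O(X) = -3 + X + 2*X² (O(X) = -3 + ((X² + X*X) + X) = -3 + ((X² + X²) + X) = -3 + (2*X² + X) = -3 + (X + 2*X²) = -3 + X + 2*X²)
-18424/47986 + O(o)/8931 = -18424/47986 + (-3 - 143 + 2*(-143)²)/8931 = -18424*1/47986 + (-3 - 143 + 2*20449)*(1/8931) = -9212/23993 + (-3 - 143 + 40898)*(1/8931) = -9212/23993 + 40752*(1/8931) = -9212/23993 + 13584/2977 = 298496788/71427161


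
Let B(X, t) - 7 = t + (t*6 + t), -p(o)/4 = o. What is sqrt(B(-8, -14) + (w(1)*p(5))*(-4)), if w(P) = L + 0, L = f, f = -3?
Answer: I*sqrt(345) ≈ 18.574*I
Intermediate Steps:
p(o) = -4*o
L = -3
B(X, t) = 7 + 8*t (B(X, t) = 7 + (t + (t*6 + t)) = 7 + (t + (6*t + t)) = 7 + (t + 7*t) = 7 + 8*t)
w(P) = -3 (w(P) = -3 + 0 = -3)
sqrt(B(-8, -14) + (w(1)*p(5))*(-4)) = sqrt((7 + 8*(-14)) - (-12)*5*(-4)) = sqrt((7 - 112) - 3*(-20)*(-4)) = sqrt(-105 + 60*(-4)) = sqrt(-105 - 240) = sqrt(-345) = I*sqrt(345)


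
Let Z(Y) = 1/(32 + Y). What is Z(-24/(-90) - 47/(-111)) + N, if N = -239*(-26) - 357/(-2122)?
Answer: 239243212205/38499446 ≈ 6214.2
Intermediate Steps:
N = 13186465/2122 (N = 6214 - 357*(-1/2122) = 6214 + 357/2122 = 13186465/2122 ≈ 6214.2)
Z(-24/(-90) - 47/(-111)) + N = 1/(32 + (-24/(-90) - 47/(-111))) + 13186465/2122 = 1/(32 + (-24*(-1/90) - 47*(-1/111))) + 13186465/2122 = 1/(32 + (4/15 + 47/111)) + 13186465/2122 = 1/(32 + 383/555) + 13186465/2122 = 1/(18143/555) + 13186465/2122 = 555/18143 + 13186465/2122 = 239243212205/38499446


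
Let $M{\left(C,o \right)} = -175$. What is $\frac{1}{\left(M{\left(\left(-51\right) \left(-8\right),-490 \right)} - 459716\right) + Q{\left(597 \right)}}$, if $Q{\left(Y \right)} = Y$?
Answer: $- \frac{1}{459294} \approx -2.1773 \cdot 10^{-6}$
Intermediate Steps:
$\frac{1}{\left(M{\left(\left(-51\right) \left(-8\right),-490 \right)} - 459716\right) + Q{\left(597 \right)}} = \frac{1}{\left(-175 - 459716\right) + 597} = \frac{1}{-459891 + 597} = \frac{1}{-459294} = - \frac{1}{459294}$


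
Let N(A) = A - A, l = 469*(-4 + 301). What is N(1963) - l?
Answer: -139293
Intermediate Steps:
l = 139293 (l = 469*297 = 139293)
N(A) = 0
N(1963) - l = 0 - 1*139293 = 0 - 139293 = -139293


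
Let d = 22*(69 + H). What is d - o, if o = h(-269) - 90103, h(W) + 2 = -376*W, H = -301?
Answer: -16143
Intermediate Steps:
h(W) = -2 - 376*W
o = 11039 (o = (-2 - 376*(-269)) - 90103 = (-2 + 101144) - 90103 = 101142 - 90103 = 11039)
d = -5104 (d = 22*(69 - 301) = 22*(-232) = -5104)
d - o = -5104 - 1*11039 = -5104 - 11039 = -16143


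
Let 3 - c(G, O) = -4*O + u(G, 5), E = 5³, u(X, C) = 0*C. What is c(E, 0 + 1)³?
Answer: 343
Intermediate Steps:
u(X, C) = 0
E = 125
c(G, O) = 3 + 4*O (c(G, O) = 3 - (-4*O + 0) = 3 - (-4)*O = 3 + 4*O)
c(E, 0 + 1)³ = (3 + 4*(0 + 1))³ = (3 + 4*1)³ = (3 + 4)³ = 7³ = 343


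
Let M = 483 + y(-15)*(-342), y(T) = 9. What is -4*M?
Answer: 10380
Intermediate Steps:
M = -2595 (M = 483 + 9*(-342) = 483 - 3078 = -2595)
-4*M = -4*(-2595) = 10380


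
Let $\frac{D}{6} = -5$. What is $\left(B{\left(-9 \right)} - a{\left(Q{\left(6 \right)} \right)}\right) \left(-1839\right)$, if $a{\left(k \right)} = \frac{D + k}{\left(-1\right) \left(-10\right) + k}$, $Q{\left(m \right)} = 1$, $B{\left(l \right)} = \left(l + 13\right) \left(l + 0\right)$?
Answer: $\frac{674913}{11} \approx 61356.0$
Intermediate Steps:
$B{\left(l \right)} = l \left(13 + l\right)$ ($B{\left(l \right)} = \left(13 + l\right) l = l \left(13 + l\right)$)
$D = -30$ ($D = 6 \left(-5\right) = -30$)
$a{\left(k \right)} = \frac{-30 + k}{10 + k}$ ($a{\left(k \right)} = \frac{-30 + k}{\left(-1\right) \left(-10\right) + k} = \frac{-30 + k}{10 + k}$)
$\left(B{\left(-9 \right)} - a{\left(Q{\left(6 \right)} \right)}\right) \left(-1839\right) = \left(- 9 \left(13 - 9\right) - \frac{-30 + 1}{10 + 1}\right) \left(-1839\right) = \left(\left(-9\right) 4 - \frac{1}{11} \left(-29\right)\right) \left(-1839\right) = \left(-36 - \frac{1}{11} \left(-29\right)\right) \left(-1839\right) = \left(-36 - - \frac{29}{11}\right) \left(-1839\right) = \left(-36 + \frac{29}{11}\right) \left(-1839\right) = \left(- \frac{367}{11}\right) \left(-1839\right) = \frac{674913}{11}$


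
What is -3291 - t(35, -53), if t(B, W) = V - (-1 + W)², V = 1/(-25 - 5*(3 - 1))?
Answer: -13124/35 ≈ -374.97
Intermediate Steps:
V = -1/35 (V = 1/(-25 - 5*2) = 1/(-25 - 10) = 1/(-35) = -1/35 ≈ -0.028571)
t(B, W) = -1/35 - (-1 + W)²
-3291 - t(35, -53) = -3291 - (-36/35 - 1*(-53)² + 2*(-53)) = -3291 - (-36/35 - 1*2809 - 106) = -3291 - (-36/35 - 2809 - 106) = -3291 - 1*(-102061/35) = -3291 + 102061/35 = -13124/35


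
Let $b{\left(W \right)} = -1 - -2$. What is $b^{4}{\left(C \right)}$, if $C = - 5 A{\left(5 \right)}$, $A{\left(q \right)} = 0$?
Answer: $1$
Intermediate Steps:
$C = 0$ ($C = \left(-5\right) 0 = 0$)
$b{\left(W \right)} = 1$ ($b{\left(W \right)} = -1 + 2 = 1$)
$b^{4}{\left(C \right)} = 1^{4} = 1$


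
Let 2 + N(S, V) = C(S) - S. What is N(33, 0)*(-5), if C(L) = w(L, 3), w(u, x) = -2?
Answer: 185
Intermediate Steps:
C(L) = -2
N(S, V) = -4 - S (N(S, V) = -2 + (-2 - S) = -4 - S)
N(33, 0)*(-5) = (-4 - 1*33)*(-5) = (-4 - 33)*(-5) = -37*(-5) = 185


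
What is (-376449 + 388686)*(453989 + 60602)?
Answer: 6297050067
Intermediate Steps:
(-376449 + 388686)*(453989 + 60602) = 12237*514591 = 6297050067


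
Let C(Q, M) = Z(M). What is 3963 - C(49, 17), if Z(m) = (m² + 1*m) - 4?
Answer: 3661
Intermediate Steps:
Z(m) = -4 + m + m² (Z(m) = (m² + m) - 4 = (m + m²) - 4 = -4 + m + m²)
C(Q, M) = -4 + M + M²
3963 - C(49, 17) = 3963 - (-4 + 17 + 17²) = 3963 - (-4 + 17 + 289) = 3963 - 1*302 = 3963 - 302 = 3661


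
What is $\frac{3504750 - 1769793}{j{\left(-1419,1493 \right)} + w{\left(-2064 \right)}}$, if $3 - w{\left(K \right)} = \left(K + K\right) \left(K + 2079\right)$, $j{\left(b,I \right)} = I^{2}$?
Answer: $\frac{1734957}{2290972} \approx 0.7573$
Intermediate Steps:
$w{\left(K \right)} = 3 - 2 K \left(2079 + K\right)$ ($w{\left(K \right)} = 3 - \left(K + K\right) \left(K + 2079\right) = 3 - 2 K \left(2079 + K\right)$)
$\frac{3504750 - 1769793}{j{\left(-1419,1493 \right)} + w{\left(-2064 \right)}} = \frac{3504750 - 1769793}{1493^{2} - \left(-8582115 + 8520192\right)} = \frac{1734957}{2229049 + \left(3 + 8582112 - 8520192\right)} = \frac{1734957}{2229049 + 61923} = \frac{1734957}{2290972}$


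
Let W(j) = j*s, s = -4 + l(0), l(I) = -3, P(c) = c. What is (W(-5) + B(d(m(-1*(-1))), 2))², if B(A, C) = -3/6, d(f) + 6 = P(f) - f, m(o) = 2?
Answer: 4761/4 ≈ 1190.3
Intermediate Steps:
d(f) = -6 (d(f) = -6 + (f - f) = -6 + 0 = -6)
s = -7 (s = -4 - 3 = -7)
B(A, C) = -½ (B(A, C) = -3*⅙ = -½)
W(j) = -7*j (W(j) = j*(-7) = -7*j)
(W(-5) + B(d(m(-1*(-1))), 2))² = (-7*(-5) - ½)² = (35 - ½)² = (69/2)² = 4761/4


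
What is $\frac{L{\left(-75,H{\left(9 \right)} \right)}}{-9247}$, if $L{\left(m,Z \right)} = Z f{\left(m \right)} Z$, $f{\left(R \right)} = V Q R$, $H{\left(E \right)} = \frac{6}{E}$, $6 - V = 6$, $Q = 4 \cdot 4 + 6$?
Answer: $0$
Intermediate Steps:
$Q = 22$ ($Q = 16 + 6 = 22$)
$V = 0$ ($V = 6 - 6 = 0$)
$f{\left(R \right)} = 0$ ($f{\left(R \right)} = 0 \cdot 22 R = 0 R = 0$)
$L{\left(m,Z \right)} = 0$ ($L{\left(m,Z \right)} = Z 0 Z = 0 Z = 0$)
$\frac{L{\left(-75,H{\left(9 \right)} \right)}}{-9247} = \frac{0}{-9247} = 0 \left(- \frac{1}{9247}\right) = 0$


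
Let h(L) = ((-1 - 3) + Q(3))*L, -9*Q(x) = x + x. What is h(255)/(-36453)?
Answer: 1190/36453 ≈ 0.032645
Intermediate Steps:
Q(x) = -2*x/9 (Q(x) = -(x + x)/9 = -2*x/9)
h(L) = -14*L/3 (h(L) = ((-1 - 3) - 2/9*3)*L = (-4 - ⅔)*L = -14*L/3)
h(255)/(-36453) = -14/3*255/(-36453) = -1190*(-1/36453) = 1190/36453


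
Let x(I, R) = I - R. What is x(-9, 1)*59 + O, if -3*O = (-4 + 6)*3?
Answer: -592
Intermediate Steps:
O = -2 (O = -(-4 + 6)*3/3 = -2*3/3 = -⅓*6 = -2)
x(-9, 1)*59 + O = (-9 - 1*1)*59 - 2 = (-9 - 1)*59 - 2 = -10*59 - 2 = -590 - 2 = -592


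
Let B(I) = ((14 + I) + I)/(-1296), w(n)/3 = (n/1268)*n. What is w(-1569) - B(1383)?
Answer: 299214119/51354 ≈ 5826.5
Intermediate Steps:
w(n) = 3*n²/1268 (w(n) = 3*((n/1268)*n) = 3*(n²/1268) = 3*n²/1268)
B(I) = -7/648 - I/648 (B(I) = (14 + 2*I)*(-1/1296) = -7/648 - I/648)
w(-1569) - B(1383) = (3/1268)*(-1569)² - (-7/648 - 1/648*1383) = (3/1268)*2461761 - (-7/648 - 461/216) = 7385283/1268 - 1*(-695/324) = 7385283/1268 + 695/324 = 299214119/51354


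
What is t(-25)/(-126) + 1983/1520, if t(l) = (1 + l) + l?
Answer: 23167/13680 ≈ 1.6935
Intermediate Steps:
t(l) = 1 + 2*l
t(-25)/(-126) + 1983/1520 = (1 + 2*(-25))/(-126) + 1983/1520 = (1 - 50)*(-1/126) + 1983*(1/1520) = -49*(-1/126) + 1983/1520 = 7/18 + 1983/1520 = 23167/13680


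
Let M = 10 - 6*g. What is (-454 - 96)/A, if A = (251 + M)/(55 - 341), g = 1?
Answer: 31460/51 ≈ 616.86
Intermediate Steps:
M = 4 (M = 10 - 6*1 = 10 - 6 = 4)
A = -255/286 (A = (251 + 4)/(55 - 341) = 255/(-286) = 255*(-1/286) = -255/286 ≈ -0.89161)
(-454 - 96)/A = (-454 - 96)/(-255/286) = -550*(-286/255) = 31460/51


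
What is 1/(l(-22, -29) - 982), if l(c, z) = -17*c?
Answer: -1/608 ≈ -0.0016447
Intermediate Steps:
1/(l(-22, -29) - 982) = 1/(-17*(-22) - 982) = 1/(374 - 982) = 1/(-608) = -1/608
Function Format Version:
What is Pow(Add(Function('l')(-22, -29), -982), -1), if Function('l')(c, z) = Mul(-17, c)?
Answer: Rational(-1, 608) ≈ -0.0016447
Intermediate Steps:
Pow(Add(Function('l')(-22, -29), -982), -1) = Pow(Add(Mul(-17, -22), -982), -1) = Pow(Add(374, -982), -1) = Pow(-608, -1) = Rational(-1, 608)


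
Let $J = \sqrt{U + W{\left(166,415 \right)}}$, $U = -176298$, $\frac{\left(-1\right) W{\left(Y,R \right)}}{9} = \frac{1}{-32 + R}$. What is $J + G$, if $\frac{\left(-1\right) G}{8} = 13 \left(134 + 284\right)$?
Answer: $-43472 + \frac{i \sqrt{25860980769}}{383} \approx -43472.0 + 419.88 i$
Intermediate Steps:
$W{\left(Y,R \right)} = - \frac{9}{-32 + R}$
$J = \frac{i \sqrt{25860980769}}{383}$ ($J = \sqrt{-176298 - \frac{9}{-32 + 415}} = \sqrt{-176298 - \frac{9}{383}} = \sqrt{- \frac{67522143}{383}} = \frac{i \sqrt{25860980769}}{383} \approx 419.88 i$)
$G = -43472$ ($G = - 8 \cdot 13 \left(134 + 284\right) = - 8 \cdot 13 \cdot 418 = \left(-8\right) 5434 = -43472$)
$J + G = \frac{i \sqrt{25860980769}}{383} - 43472 = -43472 + \frac{i \sqrt{25860980769}}{383}$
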